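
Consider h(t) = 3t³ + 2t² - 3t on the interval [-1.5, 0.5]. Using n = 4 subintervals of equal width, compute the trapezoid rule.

Δt = (0.5 − (-1.5))/4 = 0.5.
h(-1.5) = -1.125, h(-1) = 2, h(-0.5) = 1.625, h(0) = 0, h(0.5) = -0.625.
T_4 = (Δt/2)·[h(t_0) + 2h(t_1) + 2h(t_2) + 2h(t_3) + h(t_4)].
Sum = 1.375.

1.375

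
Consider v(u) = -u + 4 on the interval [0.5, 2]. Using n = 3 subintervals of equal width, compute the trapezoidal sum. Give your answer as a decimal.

Δu = (2 − 0.5)/3 = 0.5.
v(0.5) = 3.5, v(1) = 3, v(1.5) = 2.5, v(2) = 2.
T_3 = (Δu/2)·[v(u_0) + 2v(u_1) + 2v(u_2) + v(u_3)].
Sum = 4.125.

4.125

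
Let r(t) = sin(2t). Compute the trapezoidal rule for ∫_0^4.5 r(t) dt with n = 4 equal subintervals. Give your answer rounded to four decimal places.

Δt = (4.5 − 0)/4 = 1.125.
r(0) ≈ 0.0000, r(1.125) ≈ 0.7781, r(2.25) ≈ -0.9775, r(3.375) ≈ 0.4500, r(4.5) ≈ 0.4121.
T_4 = (Δt/2)·[r(t_0) + 2r(t_1) + 2r(t_2) + 2r(t_3) + r(t_4)].
Sum ≈ 0.5137.

0.5137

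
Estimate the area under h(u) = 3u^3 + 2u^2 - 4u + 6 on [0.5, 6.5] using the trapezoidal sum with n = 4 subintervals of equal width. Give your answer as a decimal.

Δu = (6.5 − 0.5)/4 = 1.5.
h(0.5) = 4.875, h(2) = 30, h(3.5) = 145.125, h(5) = 411, h(6.5) = 888.375.
T_4 = (Δu/2)·[h(u_0) + 2h(u_1) + 2h(u_2) + 2h(u_3) + h(u_4)].
Sum = 1549.125.

1549.125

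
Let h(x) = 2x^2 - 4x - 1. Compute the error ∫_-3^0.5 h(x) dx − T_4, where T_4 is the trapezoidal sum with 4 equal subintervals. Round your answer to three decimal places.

-0.893

Exact integral: ∫_-3^0.5 h(x) dx ≈ 32.08333.
T_4 = 32.9765625.
Error ≈ 32.08333 − 32.9765625 ≈ -0.893.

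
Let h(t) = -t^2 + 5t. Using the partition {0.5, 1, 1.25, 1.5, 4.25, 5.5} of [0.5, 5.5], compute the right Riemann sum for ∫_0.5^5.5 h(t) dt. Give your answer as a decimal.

Subinterval widths: 0.5, 0.25, 0.25, 2.75, 1.25.
Right endpoints: 1, 1.25, 1.5, 4.25, 5.5.
h(1) = 4, h(1.25) = 4.6875, h(1.5) = 5.25, h(4.25) = 3.1875, h(5.5) = -2.75.
Sum = Σ Δt_i · h(t_i).
Sum = 9.8125.

9.8125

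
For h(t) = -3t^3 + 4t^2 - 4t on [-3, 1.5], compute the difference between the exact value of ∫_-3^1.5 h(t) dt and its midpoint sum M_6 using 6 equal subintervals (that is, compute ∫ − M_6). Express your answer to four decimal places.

2.2676

Exact integral: ∫_-3^1.5 h(t) dt = 110.953125.
M_6 ≈ 108.685547.
Error ≈ 110.953125 − 108.685547 ≈ 2.2676.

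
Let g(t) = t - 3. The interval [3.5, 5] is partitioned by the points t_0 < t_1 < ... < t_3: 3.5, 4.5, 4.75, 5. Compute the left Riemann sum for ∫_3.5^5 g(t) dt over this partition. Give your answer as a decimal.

1.3125

Subinterval widths: 1, 0.25, 0.25.
Left endpoints: 3.5, 4.5, 4.75.
g(3.5) = 0.5, g(4.5) = 1.5, g(4.75) = 1.75.
Sum = Σ Δt_i · g(t_i).
Sum = 1.3125.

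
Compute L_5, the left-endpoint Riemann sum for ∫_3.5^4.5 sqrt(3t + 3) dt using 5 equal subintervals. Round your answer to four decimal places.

3.8325

Δt = (4.5 − 3.5)/5 = 0.2.
Left endpoints: 3.5, 3.7, 3.9, 4.1, 4.3.
f(3.5) ≈ 3.6742, f(3.7) ≈ 3.7550, f(3.9) ≈ 3.8341, f(4.1) ≈ 3.9115, f(4.3) ≈ 3.9875.
Sum = Δt · [f(3.5) + f(3.7) + f(3.9) + f(4.1) + f(4.3)].
Sum ≈ 3.8325.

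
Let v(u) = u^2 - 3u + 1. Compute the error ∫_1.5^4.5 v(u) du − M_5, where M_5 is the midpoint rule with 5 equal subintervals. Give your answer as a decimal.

0.09

Exact integral: ∫_1.5^4.5 v(u) du = 5.25.
M_5 = 5.16.
Error = 5.25 − 5.16 = 0.09.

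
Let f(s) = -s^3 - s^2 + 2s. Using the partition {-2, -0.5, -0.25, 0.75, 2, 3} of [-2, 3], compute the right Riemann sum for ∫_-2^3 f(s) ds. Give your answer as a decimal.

-41.30859375

Subinterval widths: 1.5, 0.25, 1, 1.25, 1.
Right endpoints: -0.5, -0.25, 0.75, 2, 3.
f(-0.5) = -1.125, f(-0.25) = -0.546875, f(0.75) = 0.515625, f(2) = -8, f(3) = -30.
Sum = Σ Δs_i · f(s_i).
Sum = -41.30859375.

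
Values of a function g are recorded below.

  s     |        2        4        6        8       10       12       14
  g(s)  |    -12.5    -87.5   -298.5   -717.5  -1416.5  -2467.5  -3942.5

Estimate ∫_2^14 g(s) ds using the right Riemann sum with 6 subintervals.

Δs = 2.
Sum = 2·[(-87.5) + (-298.5) + (-717.5) + (-1416.5) + (-2467.5) + (-3942.5)] = -17860.

-17860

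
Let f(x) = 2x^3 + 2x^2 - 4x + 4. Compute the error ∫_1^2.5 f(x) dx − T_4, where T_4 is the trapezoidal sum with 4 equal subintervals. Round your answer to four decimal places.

Exact integral: ∫_1^2.5 f(x) dx = 24.28125.
T_4 ≈ 24.720703.
Error ≈ 24.28125 − 24.720703 ≈ -0.4395.

-0.4395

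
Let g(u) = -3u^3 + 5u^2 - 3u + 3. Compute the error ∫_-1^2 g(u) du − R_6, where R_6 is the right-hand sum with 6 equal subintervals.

5.1875

Exact integral: ∫_-1^2 g(u) du = 8.25.
R_6 = 3.0625.
Error = 8.25 − 3.0625 = 5.1875.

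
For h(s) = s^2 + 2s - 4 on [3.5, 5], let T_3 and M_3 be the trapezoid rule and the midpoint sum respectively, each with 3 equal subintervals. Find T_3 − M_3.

0.09375

T_3 = 34.1875.
M_3 = 34.09375.
T_3 − M_3 = 0.09375.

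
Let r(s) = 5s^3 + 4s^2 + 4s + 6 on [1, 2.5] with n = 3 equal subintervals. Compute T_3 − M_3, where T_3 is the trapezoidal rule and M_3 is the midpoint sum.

T_3 = 88.46875.
M_3 = 85.6328125.
T_3 − M_3 = 2.8359375.

2.8359375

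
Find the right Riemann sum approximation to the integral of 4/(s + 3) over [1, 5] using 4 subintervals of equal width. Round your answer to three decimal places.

Δs = (5 − 1)/4 = 1.
Right endpoints: 2, 3, 4, 5.
f(2) = 0.8, f(3) = 2/3, f(4) = 4/7, f(5) = 0.5.
Sum = Δs · [f(2) + f(3) + f(4) + f(5)].
Sum ≈ 2.538.

2.538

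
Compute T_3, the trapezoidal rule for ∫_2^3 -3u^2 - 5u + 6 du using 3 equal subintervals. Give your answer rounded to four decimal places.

-25.5556

Δu = (3 − 2)/3 = 1/3.
f(2) = -16, f(7/3) = -22, f(8/3) = -86/3, f(3) = -36.
T_3 = (Δu/2)·[f(u_0) + 2f(u_1) + 2f(u_2) + f(u_3)].
Sum ≈ -25.5556.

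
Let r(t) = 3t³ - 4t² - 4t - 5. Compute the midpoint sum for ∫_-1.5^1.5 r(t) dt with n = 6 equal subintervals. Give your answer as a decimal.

Δt = (1.5 − (-1.5))/6 = 0.5.
Midpoints: -1.25, -0.75, -0.25, 0.25, 0.75, 1.25.
r(-1.25) = -12.109375, r(-0.75) = -5.515625, r(-0.25) = -4.296875, r(0.25) = -6.203125, r(0.75) = -8.984375, r(1.25) = -10.390625.
Sum = Δt · [r(-1.25) + r(-0.75) + r(-0.25) + ...].
Sum = -23.75.

-23.75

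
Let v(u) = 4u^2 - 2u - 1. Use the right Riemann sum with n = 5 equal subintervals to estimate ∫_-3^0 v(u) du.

30.12

Δu = (0 − (-3))/5 = 0.6.
Right endpoints: -2.4, -1.8, -1.2, -0.6, 0.
v(-2.4) = 26.84, v(-1.8) = 15.56, v(-1.2) = 7.16, v(-0.6) = 1.64, v(0) = -1.
Sum = Δu · [v(-2.4) + v(-1.8) + v(-1.2) + v(-0.6) + v(0)].
Sum = 30.12.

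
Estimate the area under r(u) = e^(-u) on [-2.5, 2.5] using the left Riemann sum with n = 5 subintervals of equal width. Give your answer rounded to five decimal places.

19.14257

Δu = (2.5 − (-2.5))/5 = 1.
Left endpoints: -2.5, -1.5, -0.5, 0.5, 1.5.
r(-2.5) ≈ 12.18249, r(-1.5) ≈ 4.48169, r(-0.5) ≈ 1.64872, r(0.5) ≈ 0.60653, r(1.5) ≈ 0.22313.
Sum = Δu · [r(-2.5) + r(-1.5) + r(-0.5) + r(0.5) + r(1.5)].
Sum ≈ 19.14257.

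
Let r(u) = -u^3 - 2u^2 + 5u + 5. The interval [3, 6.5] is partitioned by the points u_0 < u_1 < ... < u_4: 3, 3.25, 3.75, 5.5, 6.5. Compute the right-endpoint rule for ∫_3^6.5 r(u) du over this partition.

Subinterval widths: 0.25, 0.5, 1.75, 1.
Right endpoints: 3.25, 3.75, 5.5, 6.5.
r(3.25) = -34.203125, r(3.75) = -57.109375, r(5.5) = -194.375, r(6.5) = -321.625.
Sum = Σ Δu_i · r(u_i).
Sum = -698.88671875.

-698.88671875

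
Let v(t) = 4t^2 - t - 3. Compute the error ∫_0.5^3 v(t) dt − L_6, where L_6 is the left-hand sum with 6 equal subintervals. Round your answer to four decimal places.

6.4815

Exact integral: ∫_0.5^3 v(t) dt ≈ 23.958333.
L_6 ≈ 17.476852.
Error ≈ 23.958333 − 17.476852 ≈ 6.4815.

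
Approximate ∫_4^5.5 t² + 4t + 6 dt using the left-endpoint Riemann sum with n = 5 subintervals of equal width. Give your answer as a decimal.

Δt = (5.5 − 4)/5 = 0.3.
Left endpoints: 4, 4.3, 4.6, 4.9, 5.2.
f(4) = 38, f(4.3) = 41.69, f(4.6) = 45.56, f(4.9) = 49.61, f(5.2) = 53.84.
Sum = Δt · [f(4) + f(4.3) + f(4.6) + f(4.9) + f(5.2)].
Sum = 68.61.

68.61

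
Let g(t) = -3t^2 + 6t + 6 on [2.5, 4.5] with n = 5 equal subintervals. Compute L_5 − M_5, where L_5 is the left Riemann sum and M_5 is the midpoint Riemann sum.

L_5 = -15.66.
M_5 = -21.42.
L_5 − M_5 = 5.76.

5.76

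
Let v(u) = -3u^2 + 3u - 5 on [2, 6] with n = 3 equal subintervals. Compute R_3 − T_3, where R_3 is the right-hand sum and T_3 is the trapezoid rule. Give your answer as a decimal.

R_3 ≈ -239.55555556.
T_3 ≈ -183.55555556.
R_3 − T_3 = -56.

-56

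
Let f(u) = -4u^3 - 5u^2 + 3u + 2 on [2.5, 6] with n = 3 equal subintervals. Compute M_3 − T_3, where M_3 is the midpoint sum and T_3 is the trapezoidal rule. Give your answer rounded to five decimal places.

66.69444

M_3 ≈ -1517.0393519.
T_3 ≈ -1583.7337963.
M_3 − T_3 ≈ 66.69444.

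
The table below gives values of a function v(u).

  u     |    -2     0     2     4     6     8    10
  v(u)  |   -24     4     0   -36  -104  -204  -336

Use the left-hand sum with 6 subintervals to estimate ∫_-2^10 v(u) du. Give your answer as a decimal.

Δu = 2.
Sum = 2·[(-24) + 4 + 0 + (-36) + (-104) + (-204)] = -728.

-728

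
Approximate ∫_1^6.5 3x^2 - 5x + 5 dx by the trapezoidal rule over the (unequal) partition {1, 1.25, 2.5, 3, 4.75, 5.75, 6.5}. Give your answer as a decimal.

Subinterval widths: 0.25, 1.25, 0.5, 1.75, 1, 0.75.
f(1) = 3, f(1.25) = 3.4375, f(2.5) = 11.25, f(3) = 17, f(4.75) = 48.9375, f(5.75) = 75.4375, f(6.5) = 99.25.
On each subinterval the trapezoid contributes (Δx_i/2)·[f(x_{i-1}) + f(x_i)].
Sum = 202.4375.

202.4375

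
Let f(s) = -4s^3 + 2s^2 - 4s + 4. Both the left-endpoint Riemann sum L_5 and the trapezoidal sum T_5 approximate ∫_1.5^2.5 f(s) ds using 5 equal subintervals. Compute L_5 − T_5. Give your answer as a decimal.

L_5 = -25.48.
T_5 = -29.98.
L_5 − T_5 = 4.5.

4.5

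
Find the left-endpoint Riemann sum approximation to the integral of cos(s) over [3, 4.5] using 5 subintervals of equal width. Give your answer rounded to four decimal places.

Δs = (4.5 − 3)/5 = 0.3.
Left endpoints: 3, 3.3, 3.6, 3.9, 4.2.
f(3) ≈ -0.9900, f(3.3) ≈ -0.9875, f(3.6) ≈ -0.8968, f(3.9) ≈ -0.7259, f(4.2) ≈ -0.4903.
Sum = Δs · [f(3) + f(3.3) + f(3.6) + f(3.9) + f(4.2)].
Sum ≈ -1.2271.

-1.2271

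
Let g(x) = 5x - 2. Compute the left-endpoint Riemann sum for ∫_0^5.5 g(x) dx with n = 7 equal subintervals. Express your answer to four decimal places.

53.8214

Δx = (5.5 − 0)/7 = 11/14.
Left endpoints: 0, 11/14, 11/7, 33/14, 22/7, 55/14, 33/7.
g(0) = -2, g(11/14) = 27/14, g(11/7) = 41/7, g(33/14) = 137/14, g(22/7) = 96/7, g(55/14) = 247/14, g(33/7) = 151/7.
Sum = Δx · [g(0) + g(11/14) + g(11/7) + ...].
Sum ≈ 53.8214.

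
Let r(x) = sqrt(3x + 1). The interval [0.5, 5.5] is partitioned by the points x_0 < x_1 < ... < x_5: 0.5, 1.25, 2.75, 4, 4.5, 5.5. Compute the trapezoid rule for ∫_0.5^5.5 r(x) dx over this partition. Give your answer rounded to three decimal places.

Subinterval widths: 0.75, 1.5, 1.25, 0.5, 1.
r(0.5) ≈ 1.581, r(1.25) ≈ 2.179, r(2.75) ≈ 3.041, r(4) ≈ 3.606, r(4.5) ≈ 3.808, r(5.5) ≈ 4.183.
On each subinterval the trapezoid contributes (Δx_i/2)·[r(x_{i-1}) + r(x_i)].
Sum ≈ 15.329.

15.329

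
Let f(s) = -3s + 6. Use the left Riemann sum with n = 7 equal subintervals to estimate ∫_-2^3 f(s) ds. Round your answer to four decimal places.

27.8571

Δs = (3 − (-2))/7 = 5/7.
Left endpoints: -2, -9/7, -4/7, 1/7, 6/7, 11/7, 16/7.
f(-2) = 12, f(-9/7) = 69/7, f(-4/7) = 54/7, f(1/7) = 39/7, f(6/7) = 24/7, f(11/7) = 9/7, f(16/7) = -6/7.
Sum = Δs · [f(-2) + f(-9/7) + f(-4/7) + ...].
Sum ≈ 27.8571.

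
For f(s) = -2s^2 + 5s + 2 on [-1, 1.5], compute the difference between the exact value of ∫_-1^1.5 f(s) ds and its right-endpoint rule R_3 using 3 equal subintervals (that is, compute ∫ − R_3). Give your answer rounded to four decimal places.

Exact integral: ∫_-1^1.5 f(s) ds ≈ 5.208333.
R_3 ≈ 8.796296.
Error ≈ 5.208333 − 8.796296 ≈ -3.5880.

-3.5880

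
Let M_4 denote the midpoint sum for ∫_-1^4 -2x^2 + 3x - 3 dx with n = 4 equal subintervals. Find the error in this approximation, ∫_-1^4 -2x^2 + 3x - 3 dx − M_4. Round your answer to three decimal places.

-1.302

Exact integral: ∫_-1^4 f(x) dx ≈ -35.83333.
M_4 = -34.53125.
Error ≈ -35.83333 − (-34.53125) ≈ -1.302.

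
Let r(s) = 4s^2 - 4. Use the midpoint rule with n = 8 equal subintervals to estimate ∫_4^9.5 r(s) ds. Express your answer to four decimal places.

Δs = (9.5 − 4)/8 = 0.6875.
Midpoints: 4.34375, 5.03125, 5.71875, 6.40625, 7.09375, 7.78125, 8.46875, 9.15625.
r(4.34375) = 71.47265625, r(5.03125) = 97.25390625, r(5.71875) = 126.81640625, r(6.40625) = 160.16015625, r(7.09375) = 197.28515625, r(7.78125) = 238.19140625, r(8.46875) = 282.87890625, r(9.15625) = 331.34765625.
Sum = Δs · [r(4.34375) + r(5.03125) + r(5.71875) + ...].
Sum ≈ 1034.9668.

1034.9668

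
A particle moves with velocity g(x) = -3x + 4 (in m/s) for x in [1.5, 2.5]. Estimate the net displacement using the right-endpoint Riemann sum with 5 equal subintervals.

Δx = (2.5 − 1.5)/5 = 0.2.
Right endpoints: 1.7, 1.9, 2.1, 2.3, 2.5.
g(1.7) = -1.1, g(1.9) = -1.7, g(2.1) = -2.3, g(2.3) = -2.9, g(2.5) = -3.5.
Sum = Δx · [g(1.7) + g(1.9) + g(2.1) + g(2.3) + g(2.5)].
Sum = -2.3.

-2.3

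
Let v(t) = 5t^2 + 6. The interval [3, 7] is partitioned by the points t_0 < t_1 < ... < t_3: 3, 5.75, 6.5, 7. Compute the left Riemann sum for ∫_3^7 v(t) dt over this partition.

377.359375

Subinterval widths: 2.75, 0.75, 0.5.
Left endpoints: 3, 5.75, 6.5.
v(3) = 51, v(5.75) = 171.3125, v(6.5) = 217.25.
Sum = Σ Δt_i · v(t_i).
Sum = 377.359375.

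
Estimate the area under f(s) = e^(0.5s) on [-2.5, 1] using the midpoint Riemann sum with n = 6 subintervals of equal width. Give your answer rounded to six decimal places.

2.714800

Δs = (1 − (-2.5))/6 = 7/12.
Midpoints: -53/24, -1.625, -25/24, -11/24, 0.125, 17/24.
f(-53/24) ≈ 0.331487, f(-1.625) ≈ 0.443747, f(-25/24) ≈ 0.594025, f(-11/24) ≈ 0.795196, f(0.125) ≈ 1.064494, f(17/24) ≈ 1.424993.
Sum = Δs · [f(-53/24) + f(-1.625) + f(-25/24) + ...].
Sum ≈ 2.714800.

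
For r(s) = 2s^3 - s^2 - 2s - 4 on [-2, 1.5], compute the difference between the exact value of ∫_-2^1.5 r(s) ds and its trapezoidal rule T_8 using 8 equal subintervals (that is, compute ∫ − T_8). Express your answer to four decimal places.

Exact integral: ∫_-2^1.5 r(s) ds ≈ -21.510417.
T_8 ≈ -21.789551.
Error ≈ -21.510417 − (-21.789551) ≈ 0.2791.

0.2791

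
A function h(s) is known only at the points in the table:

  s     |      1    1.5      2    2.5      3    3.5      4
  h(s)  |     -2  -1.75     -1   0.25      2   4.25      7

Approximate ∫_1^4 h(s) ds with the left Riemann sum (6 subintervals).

Δs = 0.5.
Sum = 0.5·[(-2) + (-1.75) + (-1) + 0.25 + 2 + 4.25] = 0.875.

0.875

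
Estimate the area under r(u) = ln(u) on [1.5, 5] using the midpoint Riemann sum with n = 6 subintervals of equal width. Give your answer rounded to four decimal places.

Δu = (5 − 1.5)/6 = 7/12.
Midpoints: 43/24, 2.375, 71/24, 85/24, 4.125, 113/24.
r(43/24) ≈ 0.5831, r(2.375) ≈ 0.8650, r(71/24) ≈ 1.0846, r(85/24) ≈ 1.2646, r(4.125) ≈ 1.4171, r(113/24) ≈ 1.5493.
Sum = Δu · [r(43/24) + r(2.375) + r(71/24) + ...].
Sum ≈ 3.9455.

3.9455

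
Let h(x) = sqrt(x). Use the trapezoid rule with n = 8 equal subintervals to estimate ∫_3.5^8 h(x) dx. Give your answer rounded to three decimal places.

10.717

Δx = (8 − 3.5)/8 = 0.5625.
h(3.5) ≈ 1.871, h(4.0625) ≈ 2.016, h(4.625) ≈ 2.151, h(5.1875) ≈ 2.278, h(5.75) ≈ 2.398, h(6.3125) ≈ 2.512, h(6.875) ≈ 2.622, h(7.4375) ≈ 2.727, h(8) ≈ 2.828.
T_8 = (Δx/2)·[h(x_0) + 2h(x_1) + ... + 2h(x_{7}) + h(x_8)].
Sum ≈ 10.717.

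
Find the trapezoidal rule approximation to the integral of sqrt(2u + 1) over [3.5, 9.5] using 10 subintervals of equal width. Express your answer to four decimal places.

22.2679

Δu = (9.5 − 3.5)/10 = 0.6.
f(3.5) ≈ 2.8284, f(4.1) ≈ 3.0332, f(4.7) ≈ 3.2249, f(5.3) ≈ 3.4059, f(5.9) ≈ 3.5777, f(6.5) ≈ 3.7417, f(7.1) ≈ 3.8987, f(7.7) ≈ 4.0497, f(8.3) ≈ 4.1952, f(8.9) ≈ 4.3359, f(9.5) ≈ 4.4721.
T_10 = (Δu/2)·[f(u_0) + 2f(u_1) + ... + 2f(u_{9}) + f(u_10)].
Sum ≈ 22.2679.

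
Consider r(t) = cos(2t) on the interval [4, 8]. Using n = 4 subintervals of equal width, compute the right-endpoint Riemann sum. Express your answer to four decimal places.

Δt = (8 − 4)/4 = 1.
Right endpoints: 5, 6, 7, 8.
r(5) ≈ -0.8391, r(6) ≈ 0.8439, r(7) ≈ 0.1367, r(8) ≈ -0.9577.
Sum = Δt · [r(5) + r(6) + r(7) + r(8)].
Sum ≈ -0.8161.

-0.8161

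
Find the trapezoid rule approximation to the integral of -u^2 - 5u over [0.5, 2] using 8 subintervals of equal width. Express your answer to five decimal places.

-12.00879

Δu = (2 − 0.5)/8 = 0.1875.
f(0.5) = -2.75, f(0.6875) = -3.91015625, f(0.875) = -5.140625, f(1.0625) = -6.44140625, f(1.25) = -7.8125, f(1.4375) = -9.25390625, f(1.625) = -10.765625, f(1.8125) = -12.34765625, f(2) = -14.
T_8 = (Δu/2)·[f(u_0) + 2f(u_1) + ... + 2f(u_{7}) + f(u_8)].
Sum ≈ -12.00879.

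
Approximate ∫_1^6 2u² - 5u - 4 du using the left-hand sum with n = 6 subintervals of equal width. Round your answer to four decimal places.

Δu = (6 − 1)/6 = 5/6.
Left endpoints: 1, 11/6, 8/3, 3.5, 13/3, 31/6.
f(1) = -7, f(11/6) = -58/9, f(8/3) = -28/9, f(3.5) = 3, f(13/3) = 107/9, f(31/6) = 212/9.
Sum = Δu · [f(1) + f(11/6) + f(8/3) + ...].
Sum ≈ 18.2407.

18.2407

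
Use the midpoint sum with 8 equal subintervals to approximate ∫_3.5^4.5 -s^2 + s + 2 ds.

-10.08203125

Δs = (4.5 − 3.5)/8 = 0.125.
Midpoints: 3.5625, 3.6875, 3.8125, 3.9375, 4.0625, 4.1875, 4.3125, 4.4375.
f(3.5625) = -7.12890625, f(3.6875) = -7.91015625, f(3.8125) = -8.72265625, f(3.9375) = -9.56640625, f(4.0625) = -10.44140625, f(4.1875) = -11.34765625, f(4.3125) = -12.28515625, f(4.4375) = -13.25390625.
Sum = Δs · [f(3.5625) + f(3.6875) + f(3.8125) + ...].
Sum = -10.08203125.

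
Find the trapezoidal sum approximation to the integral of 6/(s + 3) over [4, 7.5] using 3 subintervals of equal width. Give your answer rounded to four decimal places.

Δs = (7.5 − 4)/3 = 7/6.
f(4) = 6/7, f(31/6) = 36/49, f(19/3) = 9/14, f(7.5) = 4/7.
T_3 = (Δs/2)·[f(s_0) + 2f(s_1) + 2f(s_2) + f(s_3)].
Sum ≈ 2.4405.

2.4405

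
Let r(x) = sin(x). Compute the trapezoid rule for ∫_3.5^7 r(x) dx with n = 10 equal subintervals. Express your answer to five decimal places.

-1.67307

Δx = (7 − 3.5)/10 = 0.35.
r(3.5) ≈ -0.35078, r(3.85) ≈ -0.65063, r(4.2) ≈ -0.87158, r(4.55) ≈ -0.98684, r(4.9) ≈ -0.98245, r(5.25) ≈ -0.85893, r(5.6) ≈ -0.63127, r(5.95) ≈ -0.32705, r(6.3) ≈ 0.01681, r(6.65) ≈ 0.35864, r(7) ≈ 0.65699.
T_10 = (Δx/2)·[r(x_0) + 2r(x_1) + ... + 2r(x_{9}) + r(x_10)].
Sum ≈ -1.67307.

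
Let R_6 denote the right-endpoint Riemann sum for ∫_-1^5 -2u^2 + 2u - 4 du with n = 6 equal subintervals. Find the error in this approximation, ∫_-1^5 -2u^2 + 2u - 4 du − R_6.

Exact integral: ∫_-1^5 f(u) du = -84.
R_6 = -104.
Error = -84 − (-104) = 20.

20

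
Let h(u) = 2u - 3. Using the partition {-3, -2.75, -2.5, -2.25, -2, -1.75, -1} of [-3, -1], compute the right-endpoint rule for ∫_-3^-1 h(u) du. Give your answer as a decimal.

Subinterval widths: 0.25, 0.25, 0.25, 0.25, 0.25, 0.75.
Right endpoints: -2.75, -2.5, -2.25, -2, -1.75, -1.
h(-2.75) = -8.5, h(-2.5) = -8, h(-2.25) = -7.5, h(-2) = -7, h(-1.75) = -6.5, h(-1) = -5.
Sum = Σ Δu_i · h(u_i).
Sum = -13.125.

-13.125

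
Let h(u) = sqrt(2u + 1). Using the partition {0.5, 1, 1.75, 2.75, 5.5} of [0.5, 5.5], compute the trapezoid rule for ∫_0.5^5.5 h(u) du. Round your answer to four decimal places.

12.8357

Subinterval widths: 0.5, 0.75, 1, 2.75.
h(0.5) ≈ 1.4142, h(1) ≈ 1.7321, h(1.75) ≈ 2.1213, h(2.75) ≈ 2.5495, h(5.5) ≈ 3.4641.
On each subinterval the trapezoid contributes (Δu_i/2)·[h(u_{i-1}) + h(u_i)].
Sum ≈ 12.8357.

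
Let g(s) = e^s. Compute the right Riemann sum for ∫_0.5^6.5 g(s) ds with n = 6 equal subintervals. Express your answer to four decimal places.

1049.6303

Δs = (6.5 − 0.5)/6 = 1.
Right endpoints: 1.5, 2.5, 3.5, 4.5, 5.5, 6.5.
g(1.5) ≈ 4.4817, g(2.5) ≈ 12.1825, g(3.5) ≈ 33.1155, g(4.5) ≈ 90.0171, g(5.5) ≈ 244.6919, g(6.5) ≈ 665.1416.
Sum = Δs · [g(1.5) + g(2.5) + g(3.5) + ...].
Sum ≈ 1049.6303.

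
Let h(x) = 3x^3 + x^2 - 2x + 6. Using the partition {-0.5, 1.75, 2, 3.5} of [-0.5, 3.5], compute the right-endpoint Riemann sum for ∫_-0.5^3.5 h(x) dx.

Subinterval widths: 2.25, 0.25, 1.5.
Right endpoints: 1.75, 2, 3.5.
h(1.75) = 21.640625, h(2) = 30, h(3.5) = 139.875.
Sum = Σ Δx_i · h(x_i).
Sum = 266.00390625.

266.00390625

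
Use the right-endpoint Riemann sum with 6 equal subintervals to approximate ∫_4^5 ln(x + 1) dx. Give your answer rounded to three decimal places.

Δx = (5 − 4)/6 = 1/6.
Right endpoints: 25/6, 13/3, 4.5, 14/3, 29/6, 5.
f(25/6) ≈ 1.642, f(13/3) ≈ 1.674, f(4.5) ≈ 1.705, f(14/3) ≈ 1.735, f(29/6) ≈ 1.764, f(5) ≈ 1.792.
Sum = Δx · [f(25/6) + f(13/3) + f(4.5) + ...].
Sum ≈ 1.718.

1.718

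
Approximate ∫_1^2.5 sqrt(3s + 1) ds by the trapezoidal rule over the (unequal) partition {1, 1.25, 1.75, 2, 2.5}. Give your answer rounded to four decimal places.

3.7258

Subinterval widths: 0.25, 0.5, 0.25, 0.5.
f(1) ≈ 2.0000, f(1.25) ≈ 2.1794, f(1.75) ≈ 2.5000, f(2) ≈ 2.6458, f(2.5) ≈ 2.9155.
On each subinterval the trapezoid contributes (Δs_i/2)·[f(s_{i-1}) + f(s_i)].
Sum ≈ 3.7258.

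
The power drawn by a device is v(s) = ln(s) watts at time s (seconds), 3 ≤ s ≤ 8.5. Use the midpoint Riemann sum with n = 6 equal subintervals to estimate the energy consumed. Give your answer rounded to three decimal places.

9.402

Δs = (8.5 − 3)/6 = 11/12.
Midpoints: 83/24, 4.375, 127/24, 149/24, 7.125, 193/24.
v(83/24) ≈ 1.241, v(4.375) ≈ 1.476, v(127/24) ≈ 1.666, v(149/24) ≈ 1.826, v(7.125) ≈ 1.964, v(193/24) ≈ 2.085.
Sum = Δs · [v(83/24) + v(4.375) + v(127/24) + ...].
Sum ≈ 9.402.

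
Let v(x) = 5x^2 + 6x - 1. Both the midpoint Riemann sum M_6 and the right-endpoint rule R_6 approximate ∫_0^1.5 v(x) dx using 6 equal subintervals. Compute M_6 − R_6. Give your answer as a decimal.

M_6 = 10.8359375.
R_6 = 13.484375.
M_6 − R_6 = -2.6484375.

-2.6484375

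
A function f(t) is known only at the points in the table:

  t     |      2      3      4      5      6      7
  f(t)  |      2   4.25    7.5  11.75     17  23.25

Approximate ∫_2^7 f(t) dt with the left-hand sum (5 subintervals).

42.5

Δt = 1.
Sum = 1·[2 + 4.25 + 7.5 + 11.75 + 17] = 42.5.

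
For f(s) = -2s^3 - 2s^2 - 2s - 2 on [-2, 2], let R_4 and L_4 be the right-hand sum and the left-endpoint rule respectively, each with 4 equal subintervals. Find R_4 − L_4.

-40

R_4 = -40.
L_4 = 0.
R_4 − L_4 = -40.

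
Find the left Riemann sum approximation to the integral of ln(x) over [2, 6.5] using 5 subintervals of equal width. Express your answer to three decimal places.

Δx = (6.5 − 2)/5 = 0.9.
Left endpoints: 2, 2.9, 3.8, 4.7, 5.6.
f(2) ≈ 0.693, f(2.9) ≈ 1.065, f(3.8) ≈ 1.335, f(4.7) ≈ 1.548, f(5.6) ≈ 1.723.
Sum = Δx · [f(2) + f(2.9) + f(3.8) + f(4.7) + f(5.6)].
Sum ≈ 5.727.

5.727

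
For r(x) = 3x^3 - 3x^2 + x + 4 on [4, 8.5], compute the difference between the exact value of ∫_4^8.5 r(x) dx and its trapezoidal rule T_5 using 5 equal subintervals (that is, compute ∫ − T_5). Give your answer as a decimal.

-32.349375

Exact integral: ∫_4^8.5 r(x) dx = 3219.046875.
T_5 = 3251.39625.
Error = 3219.046875 − 3251.39625 = -32.349375.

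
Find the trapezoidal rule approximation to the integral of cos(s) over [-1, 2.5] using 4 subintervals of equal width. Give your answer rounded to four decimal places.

Δs = (2.5 − (-1))/4 = 0.875.
f(-1) ≈ 0.5403, f(-0.125) ≈ 0.9922, f(0.75) ≈ 0.7317, f(1.625) ≈ -0.0542, f(2.5) ≈ -0.8011.
T_4 = (Δs/2)·[f(s_0) + 2f(s_1) + 2f(s_2) + 2f(s_3) + f(s_4)].
Sum ≈ 1.3469.

1.3469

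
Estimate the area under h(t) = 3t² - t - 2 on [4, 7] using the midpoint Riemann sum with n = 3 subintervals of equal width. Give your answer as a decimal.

Δt = (7 − 4)/3 = 1.
Midpoints: 4.5, 5.5, 6.5.
h(4.5) = 54.25, h(5.5) = 83.25, h(6.5) = 118.25.
Sum = Δt · [h(4.5) + h(5.5) + h(6.5)].
Sum = 255.75.

255.75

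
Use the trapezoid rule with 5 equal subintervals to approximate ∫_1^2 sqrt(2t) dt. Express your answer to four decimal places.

Δt = (2 − 1)/5 = 0.2.
f(1) ≈ 1.4142, f(1.2) ≈ 1.5492, f(1.4) ≈ 1.6733, f(1.6) ≈ 1.7889, f(1.8) ≈ 1.8974, f(2) ≈ 2.0000.
T_5 = (Δt/2)·[f(t_0) + 2f(t_1) + ... + 2f(t_{4}) + f(t_5)].
Sum ≈ 1.7232.

1.7232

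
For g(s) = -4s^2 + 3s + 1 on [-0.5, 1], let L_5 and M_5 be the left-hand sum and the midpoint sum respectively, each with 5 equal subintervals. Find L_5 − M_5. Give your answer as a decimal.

-0.36

L_5 = 0.81.
M_5 = 1.17.
L_5 − M_5 = -0.36.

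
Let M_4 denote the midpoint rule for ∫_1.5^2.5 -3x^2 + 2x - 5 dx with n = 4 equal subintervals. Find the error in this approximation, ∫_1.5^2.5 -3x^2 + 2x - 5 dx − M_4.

Exact integral: ∫_1.5^2.5 f(x) dx = -13.25.
M_4 = -13.234375.
Error = -13.25 − (-13.234375) = -0.015625.

-0.015625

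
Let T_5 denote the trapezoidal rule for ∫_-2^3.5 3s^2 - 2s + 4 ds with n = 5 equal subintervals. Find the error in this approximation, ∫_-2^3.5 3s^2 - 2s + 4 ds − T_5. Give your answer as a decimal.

Exact integral: ∫_-2^3.5 f(s) ds = 64.625.
T_5 = 67.9525.
Error = 64.625 − 67.9525 = -3.3275.

-3.3275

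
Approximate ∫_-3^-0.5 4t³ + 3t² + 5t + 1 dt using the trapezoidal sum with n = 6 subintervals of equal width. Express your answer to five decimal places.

Δt = (-0.5 − (-3))/6 = 5/12.
f(-3) = -95, f(-31/12) = -13145/216, f(-13/6) = -3935/108, f(-1.75) = -20, f(-4/3) = -265/27, f(-11/12) = -895/216, f(-0.5) = -1.25.
T_6 = (Δt/2)·[f(t_0) + 2f(t_1) + ... + 2f(t_{5}) + f(t_6)].
Sum ≈ -74.73958.

-74.73958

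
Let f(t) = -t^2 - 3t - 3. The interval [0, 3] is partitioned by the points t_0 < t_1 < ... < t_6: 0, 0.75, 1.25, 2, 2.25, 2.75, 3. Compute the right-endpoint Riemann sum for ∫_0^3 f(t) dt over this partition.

Subinterval widths: 0.75, 0.5, 0.75, 0.25, 0.5, 0.25.
Right endpoints: 0.75, 1.25, 2, 2.25, 2.75, 3.
f(0.75) = -5.8125, f(1.25) = -8.3125, f(2) = -13, f(2.25) = -14.8125, f(2.75) = -18.8125, f(3) = -21.
Sum = Σ Δt_i · f(t_i).
Sum = -36.625.

-36.625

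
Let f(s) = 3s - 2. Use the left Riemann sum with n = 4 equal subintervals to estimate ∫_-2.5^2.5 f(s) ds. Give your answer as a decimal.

-19.375

Δs = (2.5 − (-2.5))/4 = 1.25.
Left endpoints: -2.5, -1.25, 0, 1.25.
f(-2.5) = -9.5, f(-1.25) = -5.75, f(0) = -2, f(1.25) = 1.75.
Sum = Δs · [f(-2.5) + f(-1.25) + f(0) + f(1.25)].
Sum = -19.375.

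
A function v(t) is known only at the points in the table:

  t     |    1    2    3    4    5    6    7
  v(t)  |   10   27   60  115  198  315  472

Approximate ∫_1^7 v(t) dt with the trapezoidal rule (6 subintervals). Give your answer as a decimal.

Δt = 1.
T_6 = (1/2)·[10 + 2·27 + 2·60 + 2·115 + 2·198 + 2·315 + 472] = 956.

956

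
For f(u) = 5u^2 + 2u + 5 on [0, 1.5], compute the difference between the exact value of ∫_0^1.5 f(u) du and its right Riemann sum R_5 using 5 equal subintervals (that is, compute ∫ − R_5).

-2.25

Exact integral: ∫_0^1.5 f(u) du = 15.375.
R_5 = 17.625.
Error = 15.375 − 17.625 = -2.25.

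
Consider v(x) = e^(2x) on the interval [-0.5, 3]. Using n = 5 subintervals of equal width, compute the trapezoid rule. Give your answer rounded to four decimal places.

233.4197

Δx = (3 − (-0.5))/5 = 0.7.
v(-0.5) ≈ 0.3679, v(0.2) ≈ 1.4918, v(0.9) ≈ 6.0496, v(1.6) ≈ 24.5325, v(2.3) ≈ 99.4843, v(3) ≈ 403.4288.
T_5 = (Δx/2)·[v(x_0) + 2v(x_1) + ... + 2v(x_{4}) + v(x_5)].
Sum ≈ 233.4197.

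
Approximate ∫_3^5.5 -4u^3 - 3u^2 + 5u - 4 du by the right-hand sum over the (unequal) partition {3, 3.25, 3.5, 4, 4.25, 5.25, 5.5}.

Subinterval widths: 0.25, 0.25, 0.5, 0.25, 1, 0.25.
Right endpoints: 3.25, 3.5, 4, 4.25, 5.25, 5.5.
f(3.25) = -156.75, f(3.5) = -194.75, f(4) = -288, f(4.25) = -344, f(5.25) = -639.25, f(5.5) = -732.75.
Sum = Σ Δu_i · f(u_i).
Sum = -1140.3125.

-1140.3125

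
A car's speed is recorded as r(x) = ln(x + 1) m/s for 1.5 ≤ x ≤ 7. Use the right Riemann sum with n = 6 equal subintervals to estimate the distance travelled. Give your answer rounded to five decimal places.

Δx = (7 − 1.5)/6 = 11/12.
Right endpoints: 29/12, 10/3, 4.25, 31/6, 73/12, 7.
r(29/12) ≈ 1.22867, r(10/3) ≈ 1.46634, r(4.25) ≈ 1.65823, r(31/6) ≈ 1.81916, r(73/12) ≈ 1.95774, r(7) ≈ 2.07944.
Sum = Δx · [r(29/12) + r(10/3) + r(4.25) + ...].
Sum ≈ 9.35878.

9.35878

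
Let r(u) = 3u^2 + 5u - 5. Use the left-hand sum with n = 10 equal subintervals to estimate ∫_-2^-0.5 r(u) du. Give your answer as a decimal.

-8.701875

Δu = (-0.5 − (-2))/10 = 0.15.
Left endpoints: -2, -1.85, -1.7, -1.55, -1.4, -1.25, -1.1, -0.95, -0.8, -0.65.
r(-2) = -3, r(-1.85) = -3.9825, r(-1.7) = -4.83, r(-1.55) = -5.5425, r(-1.4) = -6.12, r(-1.25) = -6.5625, r(-1.1) = -6.87, r(-0.95) = -7.0425, r(-0.8) = -7.08, r(-0.65) = -6.9825.
Sum = Δu · [r(-2) + r(-1.85) + r(-1.7) + ...].
Sum = -8.701875.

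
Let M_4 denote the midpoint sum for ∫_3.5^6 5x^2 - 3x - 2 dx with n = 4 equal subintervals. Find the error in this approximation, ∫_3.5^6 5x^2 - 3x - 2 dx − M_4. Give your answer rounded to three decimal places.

Exact integral: ∫_3.5^6 f(x) dx ≈ 247.91667.
M_4 ≈ 247.50977.
Error ≈ 247.91667 − 247.50977 ≈ 0.407.

0.407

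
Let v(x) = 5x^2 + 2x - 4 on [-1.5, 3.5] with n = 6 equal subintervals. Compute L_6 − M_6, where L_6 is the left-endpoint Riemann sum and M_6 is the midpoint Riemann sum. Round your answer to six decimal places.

-20.659722

L_6 ≈ 44.97685185.
M_6 ≈ 65.63657407.
L_6 − M_6 ≈ -20.659722.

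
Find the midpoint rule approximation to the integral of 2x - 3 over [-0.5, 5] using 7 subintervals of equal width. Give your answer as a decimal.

8.25

Δx = (5 − (-0.5))/7 = 11/14.
Midpoints: -3/28, 19/28, 41/28, 2.25, 85/28, 107/28, 129/28.
f(-3/28) = -45/14, f(19/28) = -23/14, f(41/28) = -1/14, f(2.25) = 1.5, f(85/28) = 43/14, f(107/28) = 65/14, f(129/28) = 87/14.
Sum = Δx · [f(-3/28) + f(19/28) + f(41/28) + ...].
Sum = 8.25.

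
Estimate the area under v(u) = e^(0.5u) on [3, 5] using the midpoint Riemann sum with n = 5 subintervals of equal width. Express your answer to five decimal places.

Δu = (5 − 3)/5 = 0.4.
Midpoints: 3.2, 3.6, 4, 4.4, 4.8.
v(3.2) ≈ 4.95303, v(3.6) ≈ 6.04965, v(4) ≈ 7.38906, v(4.4) ≈ 9.02501, v(4.8) ≈ 11.02318.
Sum = Δu · [v(3.2) + v(3.6) + v(4) + v(4.4) + v(4.8)].
Sum ≈ 15.37597.

15.37597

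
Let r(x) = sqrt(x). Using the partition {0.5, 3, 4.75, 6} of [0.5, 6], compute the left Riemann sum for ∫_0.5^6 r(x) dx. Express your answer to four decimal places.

Subinterval widths: 2.5, 1.75, 1.25.
Left endpoints: 0.5, 3, 4.75.
r(0.5) ≈ 0.7071, r(3) ≈ 1.7321, r(4.75) ≈ 2.1794.
Sum = Σ Δx_i · r(x_i).
Sum ≈ 7.5232.

7.5232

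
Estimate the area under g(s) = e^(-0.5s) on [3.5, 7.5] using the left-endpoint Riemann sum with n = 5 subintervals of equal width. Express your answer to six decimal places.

Δs = (7.5 − 3.5)/5 = 0.8.
Left endpoints: 3.5, 4.3, 5.1, 5.9, 6.7.
g(3.5) ≈ 0.173774, g(4.3) ≈ 0.116484, g(5.1) ≈ 0.078082, g(5.9) ≈ 0.052340, g(6.7) ≈ 0.035084.
Sum = Δs · [g(3.5) + g(4.3) + g(5.1) + g(5.9) + g(6.7)].
Sum ≈ 0.364611.

0.364611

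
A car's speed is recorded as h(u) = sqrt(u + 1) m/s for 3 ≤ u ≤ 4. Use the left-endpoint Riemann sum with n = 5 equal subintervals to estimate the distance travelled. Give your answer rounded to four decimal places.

Δu = (4 − 3)/5 = 0.2.
Left endpoints: 3, 3.2, 3.4, 3.6, 3.8.
h(3) ≈ 2.0000, h(3.2) ≈ 2.0494, h(3.4) ≈ 2.0976, h(3.6) ≈ 2.1448, h(3.8) ≈ 2.1909.
Sum = Δu · [h(3) + h(3.2) + h(3.4) + h(3.6) + h(3.8)].
Sum ≈ 2.0965.

2.0965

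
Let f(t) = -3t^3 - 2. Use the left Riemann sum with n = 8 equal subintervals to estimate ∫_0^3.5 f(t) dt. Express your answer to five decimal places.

-93.16870

Δt = (3.5 − 0)/8 = 0.4375.
Left endpoints: 0, 0.4375, 0.875, 1.3125, 1.75, 2.1875, 2.625, 3.0625.
f(0) = -2, f(0.4375) = -9221/4096, f(0.875) = -2053/512, f(1.3125) = -35975/4096, f(1.75) = -18.078125, f(2.1875) = -136817/4096, f(2.625) = -28807/512, f(3.0625) = -361139/4096.
Sum = Δt · [f(0) + f(0.4375) + f(0.875) + ...].
Sum ≈ -93.16870.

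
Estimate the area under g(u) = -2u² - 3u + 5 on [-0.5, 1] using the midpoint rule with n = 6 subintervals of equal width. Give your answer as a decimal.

Δu = (1 − (-0.5))/6 = 0.25.
Midpoints: -0.375, -0.125, 0.125, 0.375, 0.625, 0.875.
g(-0.375) = 5.84375, g(-0.125) = 5.34375, g(0.125) = 4.59375, g(0.375) = 3.59375, g(0.625) = 2.34375, g(0.875) = 0.84375.
Sum = Δu · [g(-0.375) + g(-0.125) + g(0.125) + ...].
Sum = 5.640625.

5.640625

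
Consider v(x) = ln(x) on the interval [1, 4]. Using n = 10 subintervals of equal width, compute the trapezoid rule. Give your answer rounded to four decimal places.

Δx = (4 − 1)/10 = 0.3.
v(1) ≈ 0.0000, v(1.3) ≈ 0.2624, v(1.6) ≈ 0.4700, v(1.9) ≈ 0.6419, v(2.2) ≈ 0.7885, v(2.5) ≈ 0.9163, v(2.8) ≈ 1.0296, v(3.1) ≈ 1.1314, v(3.4) ≈ 1.2238, v(3.7) ≈ 1.3083, v(4) ≈ 1.3863.
T_10 = (Δx/2)·[v(x_0) + 2v(x_1) + ... + 2v(x_{9}) + v(x_10)].
Sum ≈ 2.5396.

2.5396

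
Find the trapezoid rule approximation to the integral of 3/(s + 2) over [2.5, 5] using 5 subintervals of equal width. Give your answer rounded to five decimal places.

1.32731

Δs = (5 − 2.5)/5 = 0.5.
f(2.5) = 2/3, f(3) = 0.6, f(3.5) = 6/11, f(4) = 0.5, f(4.5) = 6/13, f(5) = 3/7.
T_5 = (Δs/2)·[f(s_0) + 2f(s_1) + ... + 2f(s_{4}) + f(s_5)].
Sum ≈ 1.32731.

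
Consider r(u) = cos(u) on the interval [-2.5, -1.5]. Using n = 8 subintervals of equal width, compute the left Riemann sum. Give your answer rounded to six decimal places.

-0.452996

Δu = (-1.5 − (-2.5))/8 = 0.125.
Left endpoints: -2.5, -2.375, -2.25, -2.125, -2, -1.875, -1.75, -1.625.
r(-2.5) ≈ -0.801144, r(-2.375) ≈ -0.720278, r(-2.25) ≈ -0.628174, r(-2.125) ≈ -0.526266, r(-2) ≈ -0.416147, r(-1.875) ≈ -0.299534, r(-1.75) ≈ -0.178246, r(-1.625) ≈ -0.054177.
Sum = Δu · [r(-2.5) + r(-2.375) + r(-2.25) + ...].
Sum ≈ -0.452996.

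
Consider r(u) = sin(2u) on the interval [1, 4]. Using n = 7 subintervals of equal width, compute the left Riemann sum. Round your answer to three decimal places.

-0.144

Δu = (4 − 1)/7 = 3/7.
Left endpoints: 1, 10/7, 13/7, 16/7, 19/7, 22/7, 25/7.
r(1) ≈ 0.909, r(10/7) ≈ 0.281, r(13/7) ≈ -0.542, r(16/7) ≈ -0.990, r(19/7) ≈ -0.754, r(22/7) ≈ 0.003, r(25/7) ≈ 0.758.
Sum = Δu · [r(1) + r(10/7) + r(13/7) + ...].
Sum ≈ -0.144.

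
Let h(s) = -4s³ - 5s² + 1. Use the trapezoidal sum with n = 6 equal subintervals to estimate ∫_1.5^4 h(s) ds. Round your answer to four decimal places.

-352.2280

Δs = (4 − 1.5)/6 = 5/12.
h(1.5) = -23.75, h(23/12) = -9835/216, h(7/3) = -2080/27, h(2.75) = -120, h(19/6) = -19025/108, h(43/12) = -53405/216, h(4) = -335.
T_6 = (Δs/2)·[h(s_0) + 2h(s_1) + ... + 2h(s_{5}) + h(s_6)].
Sum ≈ -352.2280.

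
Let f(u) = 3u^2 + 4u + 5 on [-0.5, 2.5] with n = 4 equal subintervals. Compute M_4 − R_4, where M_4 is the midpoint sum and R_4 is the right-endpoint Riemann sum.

M_4 = 42.328125.
R_4 = 54.84375.
M_4 − R_4 = -12.515625.

-12.515625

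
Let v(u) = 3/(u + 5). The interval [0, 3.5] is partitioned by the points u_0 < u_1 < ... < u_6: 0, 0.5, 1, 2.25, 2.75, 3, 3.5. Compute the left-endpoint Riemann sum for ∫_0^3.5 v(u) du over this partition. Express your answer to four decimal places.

Subinterval widths: 0.5, 0.5, 1.25, 0.5, 0.25, 0.5.
Left endpoints: 0, 0.5, 1, 2.25, 2.75, 3.
v(0) = 0.6, v(0.5) = 6/11, v(1) = 0.5, v(2.25) = 12/29, v(2.75) = 12/31, v(3) = 0.375.
Sum = Σ Δu_i · v(u_i).
Sum ≈ 1.6889.

1.6889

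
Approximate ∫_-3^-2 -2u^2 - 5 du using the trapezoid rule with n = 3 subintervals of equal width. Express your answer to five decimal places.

Δu = (-2 − (-3))/3 = 1/3.
f(-3) = -23, f(-8/3) = -173/9, f(-7/3) = -143/9, f(-2) = -13.
T_3 = (Δu/2)·[f(u_0) + 2f(u_1) + 2f(u_2) + f(u_3)].
Sum ≈ -17.70370.

-17.70370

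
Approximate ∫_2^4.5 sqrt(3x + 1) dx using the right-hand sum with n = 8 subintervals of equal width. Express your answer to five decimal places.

8.33442

Δx = (4.5 − 2)/8 = 0.3125.
Right endpoints: 2.3125, 2.625, 2.9375, 3.25, 3.5625, 3.875, 4.1875, 4.5.
f(2.3125) ≈ 2.81736, f(2.625) ≈ 2.97909, f(2.9375) ≈ 3.13249, f(3.25) ≈ 3.27872, f(3.5625) ≈ 3.41870, f(3.875) ≈ 3.55317, f(4.1875) ≈ 3.68273, f(4.5) ≈ 3.80789.
Sum = Δx · [f(2.3125) + f(2.625) + f(2.9375) + ...].
Sum ≈ 8.33442.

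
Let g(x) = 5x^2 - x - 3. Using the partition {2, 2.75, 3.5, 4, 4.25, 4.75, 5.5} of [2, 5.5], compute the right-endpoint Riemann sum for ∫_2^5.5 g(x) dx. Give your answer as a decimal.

Subinterval widths: 0.75, 0.75, 0.5, 0.25, 0.5, 0.75.
Right endpoints: 2.75, 3.5, 4, 4.25, 4.75, 5.5.
g(2.75) = 32.0625, g(3.5) = 54.75, g(4) = 73, g(4.25) = 83.0625, g(4.75) = 105.0625, g(5.5) = 142.75.
Sum = Σ Δx_i · g(x_i).
Sum = 281.96875.

281.96875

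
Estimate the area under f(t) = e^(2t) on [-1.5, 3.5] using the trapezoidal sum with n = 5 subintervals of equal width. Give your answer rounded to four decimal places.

719.9263

Δt = (3.5 − (-1.5))/5 = 1.
f(-1.5) ≈ 0.0498, f(-0.5) ≈ 0.3679, f(0.5) ≈ 2.7183, f(1.5) ≈ 20.0855, f(2.5) ≈ 148.4132, f(3.5) ≈ 1096.6332.
T_5 = (Δt/2)·[f(t_0) + 2f(t_1) + ... + 2f(t_{4}) + f(t_5)].
Sum ≈ 719.9263.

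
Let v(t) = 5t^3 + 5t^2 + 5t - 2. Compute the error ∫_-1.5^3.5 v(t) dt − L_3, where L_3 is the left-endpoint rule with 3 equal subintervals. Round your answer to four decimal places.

208.9120

Exact integral: ∫_-1.5^3.5 v(t) dt ≈ 273.333333.
L_3 ≈ 64.421296.
Error ≈ 273.333333 − 64.421296 ≈ 208.9120.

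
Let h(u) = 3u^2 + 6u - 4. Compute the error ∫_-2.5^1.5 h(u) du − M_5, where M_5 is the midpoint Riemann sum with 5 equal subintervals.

0.64

Exact integral: ∫_-2.5^1.5 h(u) du = -9.
M_5 = -9.64.
Error = -9 − (-9.64) = 0.64.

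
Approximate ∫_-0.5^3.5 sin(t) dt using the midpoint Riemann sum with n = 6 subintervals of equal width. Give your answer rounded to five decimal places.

Δt = (3.5 − (-0.5))/6 = 2/3.
Midpoints: -1/6, 0.5, 7/6, 11/6, 2.5, 19/6.
f(-1/6) ≈ -0.16590, f(0.5) ≈ 0.47943, f(7/6) ≈ 0.91944, f(11/6) ≈ 0.96573, f(2.5) ≈ 0.59847, f(19/6) ≈ -0.02507.
Sum = Δt · [f(-1/6) + f(0.5) + f(7/6) + ...].
Sum ≈ 1.84807.

1.84807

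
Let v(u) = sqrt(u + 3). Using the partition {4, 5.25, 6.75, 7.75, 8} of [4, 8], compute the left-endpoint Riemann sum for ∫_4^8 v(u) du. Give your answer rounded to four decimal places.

11.5578

Subinterval widths: 1.25, 1.5, 1, 0.25.
Left endpoints: 4, 5.25, 6.75, 7.75.
v(4) ≈ 2.6458, v(5.25) ≈ 2.8723, v(6.75) ≈ 3.1225, v(7.75) ≈ 3.2787.
Sum = Σ Δu_i · v(u_i).
Sum ≈ 11.5578.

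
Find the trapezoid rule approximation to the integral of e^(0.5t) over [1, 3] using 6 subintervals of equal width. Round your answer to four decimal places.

5.6790

Δt = (3 − 1)/6 = 1/3.
f(1) ≈ 1.6487, f(4/3) ≈ 1.9477, f(5/3) ≈ 2.3010, f(2) ≈ 2.7183, f(7/3) ≈ 3.2113, f(8/3) ≈ 3.7937, f(3) ≈ 4.4817.
T_6 = (Δt/2)·[f(t_0) + 2f(t_1) + ... + 2f(t_{5}) + f(t_6)].
Sum ≈ 5.6790.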